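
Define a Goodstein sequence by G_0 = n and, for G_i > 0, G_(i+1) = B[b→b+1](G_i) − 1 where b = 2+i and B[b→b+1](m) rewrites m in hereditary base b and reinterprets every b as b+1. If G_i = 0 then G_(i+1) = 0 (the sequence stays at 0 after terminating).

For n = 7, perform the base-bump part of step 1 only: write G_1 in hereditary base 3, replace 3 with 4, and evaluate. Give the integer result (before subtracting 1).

260

G_0 = 7. HB_2(7) = 2^2 + 2 + 1. Bump = 31. G_1 = 30.
G_1 = 30. HB_3(30) = 3^3 + 3. Bump = 260. G_2 = 259.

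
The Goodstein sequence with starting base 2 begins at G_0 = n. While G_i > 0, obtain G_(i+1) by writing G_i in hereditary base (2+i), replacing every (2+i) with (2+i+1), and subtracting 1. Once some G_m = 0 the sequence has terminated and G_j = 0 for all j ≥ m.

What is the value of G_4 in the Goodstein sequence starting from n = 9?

[0] 9 ≡ 2^(2 + 1) + 1 (base 2). Lift 3: 82. −1: 81.
[1] 81 ≡ 3^(3 + 1) (base 3). Lift 4: 1024. −1: 1023.
[2] 1023 ≡ 3·4^4 + 3·4^3 + 3·4^2 + 3·4 + 3 (base 4). Lift 5: 9843. −1: 9842.
[3] 9842 ≡ 3·5^5 + 3·5^3 + 3·5^2 + 3·5 + 2 (base 5). Lift 6: 140744. −1: 140743.
[4] 140743 ≡ 3·6^6 + 3·6^3 + 3·6^2 + 3·6 + 1 (base 6). Lift 7: 2471827. −1: 2471826.

140743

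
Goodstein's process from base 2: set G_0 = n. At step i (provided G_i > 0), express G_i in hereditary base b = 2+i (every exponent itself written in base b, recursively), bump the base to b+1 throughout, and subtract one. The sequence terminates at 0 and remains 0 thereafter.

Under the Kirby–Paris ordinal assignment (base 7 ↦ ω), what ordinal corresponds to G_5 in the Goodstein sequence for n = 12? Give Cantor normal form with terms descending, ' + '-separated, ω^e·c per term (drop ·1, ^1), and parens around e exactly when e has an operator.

ω^(ω + 1) + ω^2·2 + ω + 4

i=0: 12 = 2^(2 + 1) + 2^2 (b=2); 2→3: 3^(3 + 1) + 3^3 = 108; 108−1 = 107
i=1: 107 = 3^(3 + 1) + 2·3^2 + 2·3 + 2 (b=3); 3→4: 4^(4 + 1) + 2·4^2 + 2·4 + 2 = 1066; 1066−1 = 1065
i=2: 1065 = 4^(4 + 1) + 2·4^2 + 2·4 + 1 (b=4); 4→5: 5^(5 + 1) + 2·5^2 + 2·5 + 1 = 15686; 15686−1 = 15685
i=3: 15685 = 5^(5 + 1) + 2·5^2 + 2·5 (b=5); 5→6: 6^(6 + 1) + 2·6^2 + 2·6 = 280020; 280020−1 = 280019
i=4: 280019 = 6^(6 + 1) + 2·6^2 + 6 + 5 (b=6); 6→7: 7^(7 + 1) + 2·7^2 + 7 + 5 = 5764911; 5764911−1 = 5764910
i=5: 5764910 = 7^(7 + 1) + 2·7^2 + 7 + 4 (b=7); 7→8: 8^(8 + 1) + 2·8^2 + 8 + 4 = 134217868; 134217868−1 = 134217867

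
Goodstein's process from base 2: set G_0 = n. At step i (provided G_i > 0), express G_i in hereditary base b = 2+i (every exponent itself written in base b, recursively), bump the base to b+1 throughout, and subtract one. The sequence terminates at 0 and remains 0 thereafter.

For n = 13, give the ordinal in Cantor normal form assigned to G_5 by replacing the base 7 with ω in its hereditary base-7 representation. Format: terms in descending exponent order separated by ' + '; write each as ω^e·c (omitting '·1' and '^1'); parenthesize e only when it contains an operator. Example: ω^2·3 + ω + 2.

G_0 = 13. HB_2(13) = 2^(2 + 1) + 2^2 + 1. Bump = 109. G_1 = 108.
G_1 = 108. HB_3(108) = 3^(3 + 1) + 3^3. Bump = 1280. G_2 = 1279.
G_2 = 1279. HB_4(1279) = 4^(4 + 1) + 3·4^3 + 3·4^2 + 3·4 + 3. Bump = 16093. G_3 = 16092.
G_3 = 16092. HB_5(16092) = 5^(5 + 1) + 3·5^3 + 3·5^2 + 3·5 + 2. Bump = 280712. G_4 = 280711.
G_4 = 280711. HB_6(280711) = 6^(6 + 1) + 3·6^3 + 3·6^2 + 3·6 + 1. Bump = 5765999. G_5 = 5765998.
G_5 = 5765998. HB_7(5765998) = 7^(7 + 1) + 3·7^3 + 3·7^2 + 3·7. Bump = 134219480. G_6 = 134219479.

ω^(ω + 1) + ω^3·3 + ω^2·3 + ω·3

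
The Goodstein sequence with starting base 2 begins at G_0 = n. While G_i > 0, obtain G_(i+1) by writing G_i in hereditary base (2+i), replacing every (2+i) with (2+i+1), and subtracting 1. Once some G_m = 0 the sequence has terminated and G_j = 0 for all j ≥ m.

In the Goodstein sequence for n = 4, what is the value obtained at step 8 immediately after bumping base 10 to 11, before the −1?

4 —HB2→ 2^2 —bump→ 3^3 = 27 —(−1)→ 26
26 —HB3→ 2·3^2 + 2·3 + 2 —bump→ 2·4^2 + 2·4 + 2 = 42 —(−1)→ 41
41 —HB4→ 2·4^2 + 2·4 + 1 —bump→ 2·5^2 + 2·5 + 1 = 61 —(−1)→ 60
60 —HB5→ 2·5^2 + 2·5 —bump→ 2·6^2 + 2·6 = 84 —(−1)→ 83
83 —HB6→ 2·6^2 + 6 + 5 —bump→ 2·7^2 + 7 + 5 = 110 —(−1)→ 109
109 —HB7→ 2·7^2 + 7 + 4 —bump→ 2·8^2 + 8 + 4 = 140 —(−1)→ 139
139 —HB8→ 2·8^2 + 8 + 3 —bump→ 2·9^2 + 9 + 3 = 174 —(−1)→ 173
173 —HB9→ 2·9^2 + 9 + 2 —bump→ 2·10^2 + 10 + 2 = 212 —(−1)→ 211

254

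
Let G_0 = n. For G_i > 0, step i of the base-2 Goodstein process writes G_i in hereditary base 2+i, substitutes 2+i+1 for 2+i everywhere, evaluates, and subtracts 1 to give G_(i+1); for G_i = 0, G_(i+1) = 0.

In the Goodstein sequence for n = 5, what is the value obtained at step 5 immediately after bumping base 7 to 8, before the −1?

i=0: 5 = 2^2 + 1 (b=2); 2→3: 3^3 + 1 = 28; 28−1 = 27
i=1: 27 = 3^3 (b=3); 3→4: 4^4 = 256; 256−1 = 255
i=2: 255 = 3·4^3 + 3·4^2 + 3·4 + 3 (b=4); 4→5: 3·5^3 + 3·5^2 + 3·5 + 3 = 468; 468−1 = 467
i=3: 467 = 3·5^3 + 3·5^2 + 3·5 + 2 (b=5); 5→6: 3·6^3 + 3·6^2 + 3·6 + 2 = 776; 776−1 = 775
i=4: 775 = 3·6^3 + 3·6^2 + 3·6 + 1 (b=6); 6→7: 3·7^3 + 3·7^2 + 3·7 + 1 = 1198; 1198−1 = 1197
i=5: 1197 = 3·7^3 + 3·7^2 + 3·7 (b=7); 7→8: 3·8^3 + 3·8^2 + 3·8 = 1752; 1752−1 = 1751

1752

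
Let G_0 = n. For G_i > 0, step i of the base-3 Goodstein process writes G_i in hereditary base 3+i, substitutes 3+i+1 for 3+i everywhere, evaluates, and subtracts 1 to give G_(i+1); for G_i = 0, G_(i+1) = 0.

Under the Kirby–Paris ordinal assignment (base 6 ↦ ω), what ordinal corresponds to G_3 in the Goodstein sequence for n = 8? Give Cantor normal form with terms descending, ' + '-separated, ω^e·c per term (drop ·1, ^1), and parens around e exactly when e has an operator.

ω + 5

8 —HB3→ 2·3 + 2 —bump→ 2·4 + 2 = 10 —(−1)→ 9
9 —HB4→ 2·4 + 1 —bump→ 2·5 + 1 = 11 —(−1)→ 10
10 —HB5→ 2·5 —bump→ 2·6 = 12 —(−1)→ 11
11 —HB6→ 6 + 5 —bump→ 7 + 5 = 12 —(−1)→ 11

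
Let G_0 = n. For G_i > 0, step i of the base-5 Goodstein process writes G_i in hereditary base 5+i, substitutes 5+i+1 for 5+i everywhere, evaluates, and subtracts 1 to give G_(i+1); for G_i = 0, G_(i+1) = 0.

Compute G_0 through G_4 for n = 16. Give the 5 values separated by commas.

(0) 16|_5 = 3·5 + 1 ↦ 3·6 + 1|_6 = 19 ⇒ 18
(1) 18|_6 = 3·6 ↦ 3·7|_7 = 21 ⇒ 20
(2) 20|_7 = 2·7 + 6 ↦ 2·8 + 6|_8 = 22 ⇒ 21
(3) 21|_8 = 2·8 + 5 ↦ 2·9 + 5|_9 = 23 ⇒ 22

16, 18, 20, 21, 22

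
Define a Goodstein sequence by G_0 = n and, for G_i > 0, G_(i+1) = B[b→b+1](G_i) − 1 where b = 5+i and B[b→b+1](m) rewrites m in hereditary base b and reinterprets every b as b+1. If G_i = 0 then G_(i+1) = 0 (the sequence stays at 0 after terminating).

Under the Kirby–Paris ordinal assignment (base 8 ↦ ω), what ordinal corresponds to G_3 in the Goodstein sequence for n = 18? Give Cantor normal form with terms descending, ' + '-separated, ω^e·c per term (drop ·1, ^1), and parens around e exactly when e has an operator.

ω·3

[0] 18 ≡ 3·5 + 3 (base 5). Lift 6: 21. −1: 20.
[1] 20 ≡ 3·6 + 2 (base 6). Lift 7: 23. −1: 22.
[2] 22 ≡ 3·7 + 1 (base 7). Lift 8: 25. −1: 24.
[3] 24 ≡ 3·8 (base 8). Lift 9: 27. −1: 26.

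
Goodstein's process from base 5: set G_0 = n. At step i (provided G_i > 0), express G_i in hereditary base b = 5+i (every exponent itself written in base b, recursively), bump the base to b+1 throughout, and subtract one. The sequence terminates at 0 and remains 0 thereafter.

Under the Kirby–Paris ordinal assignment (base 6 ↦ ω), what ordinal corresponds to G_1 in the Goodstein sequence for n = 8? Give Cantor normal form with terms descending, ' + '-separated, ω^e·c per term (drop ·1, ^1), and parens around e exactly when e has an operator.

base 5: 8 = 5 + 3; at 6: 6 + 3 = 9; next = 8
base 6: 8 = 6 + 2; at 7: 7 + 2 = 9; next = 8

ω + 2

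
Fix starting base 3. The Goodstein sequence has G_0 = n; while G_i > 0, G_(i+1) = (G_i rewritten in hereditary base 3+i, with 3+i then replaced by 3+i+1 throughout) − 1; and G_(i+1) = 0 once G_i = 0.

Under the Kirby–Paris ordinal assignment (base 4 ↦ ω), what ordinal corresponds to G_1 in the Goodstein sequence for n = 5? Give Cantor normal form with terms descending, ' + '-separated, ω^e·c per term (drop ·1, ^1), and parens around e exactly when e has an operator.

step 0: 5 = 3 + 2; sub 4 for 3: 4 + 2; = 6; G_1 = 6−1 = 5
step 1: 5 = 4 + 1; sub 5 for 4: 5 + 1; = 6; G_2 = 6−1 = 5

ω + 1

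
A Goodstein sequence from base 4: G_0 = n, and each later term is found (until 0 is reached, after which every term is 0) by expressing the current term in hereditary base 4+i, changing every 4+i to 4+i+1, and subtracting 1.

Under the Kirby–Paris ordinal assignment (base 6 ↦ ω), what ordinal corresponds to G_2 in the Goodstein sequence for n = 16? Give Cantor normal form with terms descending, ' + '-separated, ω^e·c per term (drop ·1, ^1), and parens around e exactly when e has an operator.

G_0 = 16. HB_4(16) = 4^2. Bump = 25. G_1 = 24.
G_1 = 24. HB_5(24) = 4·5 + 4. Bump = 28. G_2 = 27.
G_2 = 27. HB_6(27) = 4·6 + 3. Bump = 31. G_3 = 30.

ω·4 + 3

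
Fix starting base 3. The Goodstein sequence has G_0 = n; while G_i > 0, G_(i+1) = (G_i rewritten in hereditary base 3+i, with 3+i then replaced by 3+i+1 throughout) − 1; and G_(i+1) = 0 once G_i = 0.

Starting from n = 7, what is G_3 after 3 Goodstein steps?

G_0 = 7. HB_3(7) = 2·3 + 1. Bump = 9. G_1 = 8.
G_1 = 8. HB_4(8) = 2·4. Bump = 10. G_2 = 9.
G_2 = 9. HB_5(9) = 5 + 4. Bump = 10. G_3 = 9.

9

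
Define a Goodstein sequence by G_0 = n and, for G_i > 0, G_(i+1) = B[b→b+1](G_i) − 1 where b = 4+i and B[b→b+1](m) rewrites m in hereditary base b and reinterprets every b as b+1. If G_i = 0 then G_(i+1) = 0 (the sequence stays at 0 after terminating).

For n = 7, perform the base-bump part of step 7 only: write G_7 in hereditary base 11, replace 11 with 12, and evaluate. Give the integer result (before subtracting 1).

4

i=0: 7 = 4 + 3 (b=4); 4→5: 5 + 3 = 8; 8−1 = 7
i=1: 7 = 5 + 2 (b=5); 5→6: 6 + 2 = 8; 8−1 = 7
i=2: 7 = 6 + 1 (b=6); 6→7: 7 + 1 = 8; 8−1 = 7
i=3: 7 = 7 (b=7); 7→8: 8 = 8; 8−1 = 7
i=4: 7 = 7 (b=8); 8→9: 7 = 7; 7−1 = 6
i=5: 6 = 6 (b=9); 9→10: 6 = 6; 6−1 = 5
i=6: 5 = 5 (b=10); 10→11: 5 = 5; 5−1 = 4
i=7: 4 = 4 (b=11); 11→12: 4 = 4; 4−1 = 3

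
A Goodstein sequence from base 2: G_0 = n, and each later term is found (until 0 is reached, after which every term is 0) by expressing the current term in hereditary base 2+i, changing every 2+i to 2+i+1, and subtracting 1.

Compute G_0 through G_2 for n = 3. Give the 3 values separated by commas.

3 —HB2→ 2 + 1 —bump→ 3 + 1 = 4 —(−1)→ 3
3 —HB3→ 3 —bump→ 4 = 4 —(−1)→ 3

3, 3, 3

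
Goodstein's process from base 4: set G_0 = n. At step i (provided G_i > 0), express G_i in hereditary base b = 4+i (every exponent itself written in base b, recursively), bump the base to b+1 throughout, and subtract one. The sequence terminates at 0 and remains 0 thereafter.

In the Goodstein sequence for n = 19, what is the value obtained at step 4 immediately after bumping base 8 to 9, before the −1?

70

base 4: 19 = 4^2 + 3; at 5: 5^2 + 3 = 28; next = 27
base 5: 27 = 5^2 + 2; at 6: 6^2 + 2 = 38; next = 37
base 6: 37 = 6^2 + 1; at 7: 7^2 + 1 = 50; next = 49
base 7: 49 = 7^2; at 8: 8^2 = 64; next = 63
base 8: 63 = 7·8 + 7; at 9: 7·9 + 7 = 70; next = 69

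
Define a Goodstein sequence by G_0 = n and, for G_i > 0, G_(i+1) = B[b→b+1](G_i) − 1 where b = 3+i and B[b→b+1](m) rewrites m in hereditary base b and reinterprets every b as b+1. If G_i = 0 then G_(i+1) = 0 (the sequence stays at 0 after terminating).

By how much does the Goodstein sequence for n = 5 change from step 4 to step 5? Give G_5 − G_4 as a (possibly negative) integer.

-1

5 —HB3→ 3 + 2 —bump→ 4 + 2 = 6 —(−1)→ 5
5 —HB4→ 4 + 1 —bump→ 5 + 1 = 6 —(−1)→ 5
5 —HB5→ 5 —bump→ 6 = 6 —(−1)→ 5
5 —HB6→ 5 —bump→ 5 = 5 —(−1)→ 4
4 —HB7→ 4 —bump→ 4 = 4 —(−1)→ 3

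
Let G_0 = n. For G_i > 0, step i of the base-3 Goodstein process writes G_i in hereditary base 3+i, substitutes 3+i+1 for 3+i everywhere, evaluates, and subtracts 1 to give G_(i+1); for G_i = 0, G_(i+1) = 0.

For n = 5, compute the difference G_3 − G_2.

5 —HB3→ 3 + 2 —bump→ 4 + 2 = 6 —(−1)→ 5
5 —HB4→ 4 + 1 —bump→ 5 + 1 = 6 —(−1)→ 5
5 —HB5→ 5 —bump→ 6 = 6 —(−1)→ 5

0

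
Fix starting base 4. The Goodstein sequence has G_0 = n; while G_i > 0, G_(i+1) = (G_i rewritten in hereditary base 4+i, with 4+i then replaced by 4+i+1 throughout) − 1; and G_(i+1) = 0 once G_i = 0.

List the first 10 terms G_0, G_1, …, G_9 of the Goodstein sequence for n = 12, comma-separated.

12, 14, 15, 16, 17, 18, 19, 19, 19, 19

G_0 = 12. HB_4(12) = 3·4. Bump = 15. G_1 = 14.
G_1 = 14. HB_5(14) = 2·5 + 4. Bump = 16. G_2 = 15.
G_2 = 15. HB_6(15) = 2·6 + 3. Bump = 17. G_3 = 16.
G_3 = 16. HB_7(16) = 2·7 + 2. Bump = 18. G_4 = 17.
G_4 = 17. HB_8(17) = 2·8 + 1. Bump = 19. G_5 = 18.
G_5 = 18. HB_9(18) = 2·9. Bump = 20. G_6 = 19.
G_6 = 19. HB_10(19) = 10 + 9. Bump = 20. G_7 = 19.
G_7 = 19. HB_11(19) = 11 + 8. Bump = 20. G_8 = 19.
G_8 = 19. HB_12(19) = 12 + 7. Bump = 20. G_9 = 19.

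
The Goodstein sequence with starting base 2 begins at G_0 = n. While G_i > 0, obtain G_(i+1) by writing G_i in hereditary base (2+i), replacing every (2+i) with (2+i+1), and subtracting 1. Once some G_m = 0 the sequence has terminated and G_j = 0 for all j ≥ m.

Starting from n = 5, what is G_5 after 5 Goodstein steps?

1197

(0) 5|_2 = 2^2 + 1 ↦ 3^3 + 1|_3 = 28 ⇒ 27
(1) 27|_3 = 3^3 ↦ 4^4|_4 = 256 ⇒ 255
(2) 255|_4 = 3·4^3 + 3·4^2 + 3·4 + 3 ↦ 3·5^3 + 3·5^2 + 3·5 + 3|_5 = 468 ⇒ 467
(3) 467|_5 = 3·5^3 + 3·5^2 + 3·5 + 2 ↦ 3·6^3 + 3·6^2 + 3·6 + 2|_6 = 776 ⇒ 775
(4) 775|_6 = 3·6^3 + 3·6^2 + 3·6 + 1 ↦ 3·7^3 + 3·7^2 + 3·7 + 1|_7 = 1198 ⇒ 1197
(5) 1197|_7 = 3·7^3 + 3·7^2 + 3·7 ↦ 3·8^3 + 3·8^2 + 3·8|_8 = 1752 ⇒ 1751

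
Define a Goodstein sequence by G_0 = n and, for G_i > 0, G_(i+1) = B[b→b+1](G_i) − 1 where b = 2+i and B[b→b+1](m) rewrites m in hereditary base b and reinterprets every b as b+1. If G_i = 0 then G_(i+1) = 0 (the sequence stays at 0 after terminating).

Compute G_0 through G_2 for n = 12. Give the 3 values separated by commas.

12, 107, 1065

(0) 12|_2 = 2^(2 + 1) + 2^2 ↦ 3^(3 + 1) + 3^3|_3 = 108 ⇒ 107
(1) 107|_3 = 3^(3 + 1) + 2·3^2 + 2·3 + 2 ↦ 4^(4 + 1) + 2·4^2 + 2·4 + 2|_4 = 1066 ⇒ 1065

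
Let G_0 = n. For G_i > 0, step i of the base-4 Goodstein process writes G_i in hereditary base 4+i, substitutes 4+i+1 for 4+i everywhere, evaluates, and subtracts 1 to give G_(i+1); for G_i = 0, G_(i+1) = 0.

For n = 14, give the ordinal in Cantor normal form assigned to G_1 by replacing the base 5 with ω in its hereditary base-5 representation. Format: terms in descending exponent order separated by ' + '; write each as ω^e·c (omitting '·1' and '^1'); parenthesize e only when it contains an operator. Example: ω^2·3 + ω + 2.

ω·3 + 1

G_0 = 14. HB_4(14) = 3·4 + 2. Bump = 17. G_1 = 16.
G_1 = 16. HB_5(16) = 3·5 + 1. Bump = 19. G_2 = 18.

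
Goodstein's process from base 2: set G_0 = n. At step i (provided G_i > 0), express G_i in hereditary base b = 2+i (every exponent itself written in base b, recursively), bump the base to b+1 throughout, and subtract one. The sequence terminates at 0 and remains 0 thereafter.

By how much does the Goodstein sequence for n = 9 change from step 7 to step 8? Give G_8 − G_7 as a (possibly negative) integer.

step 0: 9 = 2^(2 + 1) + 1; sub 3 for 2: 3^(3 + 1) + 1; = 82; G_1 = 82−1 = 81
step 1: 81 = 3^(3 + 1); sub 4 for 3: 4^(4 + 1); = 1024; G_2 = 1024−1 = 1023
step 2: 1023 = 3·4^4 + 3·4^3 + 3·4^2 + 3·4 + 3; sub 5 for 4: 3·5^5 + 3·5^3 + 3·5^2 + 3·5 + 3; = 9843; G_3 = 9843−1 = 9842
step 3: 9842 = 3·5^5 + 3·5^3 + 3·5^2 + 3·5 + 2; sub 6 for 5: 3·6^6 + 3·6^3 + 3·6^2 + 3·6 + 2; = 140744; G_4 = 140744−1 = 140743
step 4: 140743 = 3·6^6 + 3·6^3 + 3·6^2 + 3·6 + 1; sub 7 for 6: 3·7^7 + 3·7^3 + 3·7^2 + 3·7 + 1; = 2471827; G_5 = 2471827−1 = 2471826
step 5: 2471826 = 3·7^7 + 3·7^3 + 3·7^2 + 3·7; sub 8 for 7: 3·8^8 + 3·8^3 + 3·8^2 + 3·8; = 50333400; G_6 = 50333400−1 = 50333399
step 6: 50333399 = 3·8^8 + 3·8^3 + 3·8^2 + 2·8 + 7; sub 9 for 8: 3·9^9 + 3·9^3 + 3·9^2 + 2·9 + 7; = 1162263922; G_7 = 1162263922−1 = 1162263921
step 7: 1162263921 = 3·9^9 + 3·9^3 + 3·9^2 + 2·9 + 6; sub 10 for 9: 3·10^10 + 3·10^3 + 3·10^2 + 2·10 + 6; = 30000003326; G_8 = 30000003326−1 = 30000003325

28837739404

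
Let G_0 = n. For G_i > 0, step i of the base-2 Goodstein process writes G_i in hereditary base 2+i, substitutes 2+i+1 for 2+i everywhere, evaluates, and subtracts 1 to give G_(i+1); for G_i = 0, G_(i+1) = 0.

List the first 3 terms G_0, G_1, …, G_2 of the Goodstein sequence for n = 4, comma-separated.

G_0 = 4. HB_2(4) = 2^2. Bump = 27. G_1 = 26.
G_1 = 26. HB_3(26) = 2·3^2 + 2·3 + 2. Bump = 42. G_2 = 41.

4, 26, 41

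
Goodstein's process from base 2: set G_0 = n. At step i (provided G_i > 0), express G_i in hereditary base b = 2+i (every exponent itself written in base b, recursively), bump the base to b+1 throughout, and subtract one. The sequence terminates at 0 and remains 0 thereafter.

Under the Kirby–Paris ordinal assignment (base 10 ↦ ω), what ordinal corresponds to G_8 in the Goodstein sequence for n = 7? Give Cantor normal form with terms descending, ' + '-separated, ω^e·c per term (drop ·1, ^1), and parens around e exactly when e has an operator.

ω^7·7 + ω^6·7 + ω^5·7 + ω^4·7 + ω^3·7 + ω^2·7 + ω·7 + 5

[0] 7 ≡ 2^2 + 2 + 1 (base 2). Lift 3: 31. −1: 30.
[1] 30 ≡ 3^3 + 3 (base 3). Lift 4: 260. −1: 259.
[2] 259 ≡ 4^4 + 3 (base 4). Lift 5: 3128. −1: 3127.
[3] 3127 ≡ 5^5 + 2 (base 5). Lift 6: 46658. −1: 46657.
[4] 46657 ≡ 6^6 + 1 (base 6). Lift 7: 823544. −1: 823543.
[5] 823543 ≡ 7^7 (base 7). Lift 8: 16777216. −1: 16777215.
[6] 16777215 ≡ 7·8^7 + 7·8^6 + 7·8^5 + 7·8^4 + 7·8^3 + 7·8^2 + 7·8 + 7 (base 8). Lift 9: 37665880. −1: 37665879.
[7] 37665879 ≡ 7·9^7 + 7·9^6 + 7·9^5 + 7·9^4 + 7·9^3 + 7·9^2 + 7·9 + 6 (base 9). Lift 10: 77777776. −1: 77777775.
[8] 77777775 ≡ 7·10^7 + 7·10^6 + 7·10^5 + 7·10^4 + 7·10^3 + 7·10^2 + 7·10 + 5 (base 10). Lift 11: 150051214. −1: 150051213.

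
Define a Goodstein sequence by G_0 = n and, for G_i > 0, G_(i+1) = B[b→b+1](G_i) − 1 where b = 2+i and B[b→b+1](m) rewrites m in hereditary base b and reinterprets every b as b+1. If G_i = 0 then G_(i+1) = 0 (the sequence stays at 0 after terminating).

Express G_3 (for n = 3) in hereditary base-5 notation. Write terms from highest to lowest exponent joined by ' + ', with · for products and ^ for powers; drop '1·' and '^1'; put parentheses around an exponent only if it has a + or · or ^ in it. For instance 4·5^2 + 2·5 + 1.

base 2: 3 = 2 + 1; at 3: 3 + 1 = 4; next = 3
base 3: 3 = 3; at 4: 4 = 4; next = 3
base 4: 3 = 3; at 5: 3 = 3; next = 2
base 5: 2 = 2; at 6: 2 = 2; next = 1

2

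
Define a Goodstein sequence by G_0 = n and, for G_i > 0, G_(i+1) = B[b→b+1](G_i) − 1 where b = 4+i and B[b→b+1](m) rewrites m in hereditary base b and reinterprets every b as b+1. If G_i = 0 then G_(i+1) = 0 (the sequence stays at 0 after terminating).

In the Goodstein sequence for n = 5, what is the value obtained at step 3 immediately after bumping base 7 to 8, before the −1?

4

step 0: 5 = 4 + 1; sub 5 for 4: 5 + 1; = 6; G_1 = 6−1 = 5
step 1: 5 = 5; sub 6 for 5: 6; = 6; G_2 = 6−1 = 5
step 2: 5 = 5; sub 7 for 6: 5; = 5; G_3 = 5−1 = 4
step 3: 4 = 4; sub 8 for 7: 4; = 4; G_4 = 4−1 = 3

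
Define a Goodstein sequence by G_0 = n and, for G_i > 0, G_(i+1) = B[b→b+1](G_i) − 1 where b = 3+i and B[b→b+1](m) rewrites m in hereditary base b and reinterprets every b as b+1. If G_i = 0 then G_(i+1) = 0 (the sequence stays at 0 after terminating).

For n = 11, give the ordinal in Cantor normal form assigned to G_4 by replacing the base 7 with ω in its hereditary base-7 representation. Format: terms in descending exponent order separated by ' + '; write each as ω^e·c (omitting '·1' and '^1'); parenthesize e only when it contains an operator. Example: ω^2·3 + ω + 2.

11 —HB3→ 3^2 + 2 —bump→ 4^2 + 2 = 18 —(−1)→ 17
17 —HB4→ 4^2 + 1 —bump→ 5^2 + 1 = 26 —(−1)→ 25
25 —HB5→ 5^2 —bump→ 6^2 = 36 —(−1)→ 35
35 —HB6→ 5·6 + 5 —bump→ 5·7 + 5 = 40 —(−1)→ 39
39 —HB7→ 5·7 + 4 —bump→ 5·8 + 4 = 44 —(−1)→ 43

ω·5 + 4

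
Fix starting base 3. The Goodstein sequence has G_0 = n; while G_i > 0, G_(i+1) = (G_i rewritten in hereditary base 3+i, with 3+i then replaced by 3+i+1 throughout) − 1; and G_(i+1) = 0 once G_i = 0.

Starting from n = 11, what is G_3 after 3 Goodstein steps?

(0) 11|_3 = 3^2 + 2 ↦ 4^2 + 2|_4 = 18 ⇒ 17
(1) 17|_4 = 4^2 + 1 ↦ 5^2 + 1|_5 = 26 ⇒ 25
(2) 25|_5 = 5^2 ↦ 6^2|_6 = 36 ⇒ 35
(3) 35|_6 = 5·6 + 5 ↦ 5·7 + 5|_7 = 40 ⇒ 39

35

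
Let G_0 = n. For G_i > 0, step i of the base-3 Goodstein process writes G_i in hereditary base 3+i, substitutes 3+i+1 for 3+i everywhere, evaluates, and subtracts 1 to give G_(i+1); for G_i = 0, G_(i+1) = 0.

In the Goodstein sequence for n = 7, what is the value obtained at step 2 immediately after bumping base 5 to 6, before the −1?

10

7 —HB3→ 2·3 + 1 —bump→ 2·4 + 1 = 9 —(−1)→ 8
8 —HB4→ 2·4 —bump→ 2·5 = 10 —(−1)→ 9
9 —HB5→ 5 + 4 —bump→ 6 + 4 = 10 —(−1)→ 9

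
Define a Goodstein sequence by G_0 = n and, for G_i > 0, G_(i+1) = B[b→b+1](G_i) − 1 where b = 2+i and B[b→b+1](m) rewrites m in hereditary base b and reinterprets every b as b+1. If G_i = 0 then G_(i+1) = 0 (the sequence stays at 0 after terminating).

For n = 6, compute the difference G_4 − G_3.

43530

G_0=6  [base 2] 2^2 + 2  →[2↦3]→  3^3 + 3 = 30  −1 ⇒ G_1=29
G_1=29  [base 3] 3^3 + 2  →[3↦4]→  4^4 + 2 = 258  −1 ⇒ G_2=257
G_2=257  [base 4] 4^4 + 1  →[4↦5]→  5^5 + 1 = 3126  −1 ⇒ G_3=3125
G_3=3125  [base 5] 5^5  →[5↦6]→  6^6 = 46656  −1 ⇒ G_4=46655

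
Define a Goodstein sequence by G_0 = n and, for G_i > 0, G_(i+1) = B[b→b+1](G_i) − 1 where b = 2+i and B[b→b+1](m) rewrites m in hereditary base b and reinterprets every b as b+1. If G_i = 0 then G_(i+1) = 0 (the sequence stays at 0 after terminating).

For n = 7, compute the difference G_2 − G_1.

229

G_0 = 7. HB_2(7) = 2^2 + 2 + 1. Bump = 31. G_1 = 30.
G_1 = 30. HB_3(30) = 3^3 + 3. Bump = 260. G_2 = 259.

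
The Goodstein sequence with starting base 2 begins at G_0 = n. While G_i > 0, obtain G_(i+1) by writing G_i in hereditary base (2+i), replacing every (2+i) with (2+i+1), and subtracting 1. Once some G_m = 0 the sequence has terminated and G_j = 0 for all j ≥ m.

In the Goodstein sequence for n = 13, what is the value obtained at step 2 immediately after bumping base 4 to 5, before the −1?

16093

G_0=13  [base 2] 2^(2 + 1) + 2^2 + 1  →[2↦3]→  3^(3 + 1) + 3^3 + 1 = 109  −1 ⇒ G_1=108
G_1=108  [base 3] 3^(3 + 1) + 3^3  →[3↦4]→  4^(4 + 1) + 4^4 = 1280  −1 ⇒ G_2=1279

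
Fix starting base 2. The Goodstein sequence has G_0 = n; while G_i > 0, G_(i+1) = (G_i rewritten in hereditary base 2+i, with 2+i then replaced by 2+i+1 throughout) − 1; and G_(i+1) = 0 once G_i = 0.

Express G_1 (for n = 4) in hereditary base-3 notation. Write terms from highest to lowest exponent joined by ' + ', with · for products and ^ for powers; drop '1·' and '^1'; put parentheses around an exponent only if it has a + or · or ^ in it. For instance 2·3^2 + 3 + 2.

2·3^2 + 2·3 + 2

(0) 4|_2 = 2^2 ↦ 3^3|_3 = 27 ⇒ 26
(1) 26|_3 = 2·3^2 + 2·3 + 2 ↦ 2·4^2 + 2·4 + 2|_4 = 42 ⇒ 41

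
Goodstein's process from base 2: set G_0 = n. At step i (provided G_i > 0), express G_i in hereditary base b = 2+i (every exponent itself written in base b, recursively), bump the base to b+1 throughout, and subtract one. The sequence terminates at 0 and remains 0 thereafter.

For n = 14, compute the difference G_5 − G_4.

5536249

base 2: 14 = 2^(2 + 1) + 2^2 + 2; at 3: 3^(3 + 1) + 3^3 + 3 = 111; next = 110
base 3: 110 = 3^(3 + 1) + 3^3 + 2; at 4: 4^(4 + 1) + 4^4 + 2 = 1282; next = 1281
base 4: 1281 = 4^(4 + 1) + 4^4 + 1; at 5: 5^(5 + 1) + 5^5 + 1 = 18751; next = 18750
base 5: 18750 = 5^(5 + 1) + 5^5; at 6: 6^(6 + 1) + 6^6 = 326592; next = 326591
base 6: 326591 = 6^(6 + 1) + 5·6^5 + 5·6^4 + 5·6^3 + 5·6^2 + 5·6 + 5; at 7: 7^(7 + 1) + 5·7^5 + 5·7^4 + 5·7^3 + 5·7^2 + 5·7 + 5 = 5862841; next = 5862840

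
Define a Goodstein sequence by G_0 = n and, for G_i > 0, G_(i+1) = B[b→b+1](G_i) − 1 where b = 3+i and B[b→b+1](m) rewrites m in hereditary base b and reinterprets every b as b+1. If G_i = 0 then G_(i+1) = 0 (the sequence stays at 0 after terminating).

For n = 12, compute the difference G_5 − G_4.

(0) 12|_3 = 3^2 + 3 ↦ 4^2 + 4|_4 = 20 ⇒ 19
(1) 19|_4 = 4^2 + 3 ↦ 5^2 + 3|_5 = 28 ⇒ 27
(2) 27|_5 = 5^2 + 2 ↦ 6^2 + 2|_6 = 38 ⇒ 37
(3) 37|_6 = 6^2 + 1 ↦ 7^2 + 1|_7 = 50 ⇒ 49
(4) 49|_7 = 7^2 ↦ 8^2|_8 = 64 ⇒ 63

14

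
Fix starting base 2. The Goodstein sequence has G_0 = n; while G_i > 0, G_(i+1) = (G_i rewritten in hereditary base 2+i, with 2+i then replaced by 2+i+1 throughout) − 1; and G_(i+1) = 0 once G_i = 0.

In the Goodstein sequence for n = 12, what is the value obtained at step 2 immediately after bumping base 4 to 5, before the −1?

15686

step 0: 12 = 2^(2 + 1) + 2^2; sub 3 for 2: 3^(3 + 1) + 3^3; = 108; G_1 = 108−1 = 107
step 1: 107 = 3^(3 + 1) + 2·3^2 + 2·3 + 2; sub 4 for 3: 4^(4 + 1) + 2·4^2 + 2·4 + 2; = 1066; G_2 = 1066−1 = 1065
step 2: 1065 = 4^(4 + 1) + 2·4^2 + 2·4 + 1; sub 5 for 4: 5^(5 + 1) + 2·5^2 + 2·5 + 1; = 15686; G_3 = 15686−1 = 15685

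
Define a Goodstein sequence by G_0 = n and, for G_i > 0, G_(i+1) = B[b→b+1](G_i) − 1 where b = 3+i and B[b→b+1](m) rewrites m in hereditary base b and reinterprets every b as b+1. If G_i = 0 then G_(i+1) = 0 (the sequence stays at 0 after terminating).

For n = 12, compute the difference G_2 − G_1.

8

[0] 12 ≡ 3^2 + 3 (base 3). Lift 4: 20. −1: 19.
[1] 19 ≡ 4^2 + 3 (base 4). Lift 5: 28. −1: 27.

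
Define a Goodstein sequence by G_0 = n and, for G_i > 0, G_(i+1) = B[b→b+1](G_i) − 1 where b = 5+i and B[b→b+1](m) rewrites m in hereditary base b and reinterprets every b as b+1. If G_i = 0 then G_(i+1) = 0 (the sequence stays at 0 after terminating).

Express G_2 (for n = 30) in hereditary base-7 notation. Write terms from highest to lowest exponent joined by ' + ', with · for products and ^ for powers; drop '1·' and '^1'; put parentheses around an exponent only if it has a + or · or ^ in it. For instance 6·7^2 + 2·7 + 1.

7^2 + 4

G_0 = 30. HB_5(30) = 5^2 + 5. Bump = 42. G_1 = 41.
G_1 = 41. HB_6(41) = 6^2 + 5. Bump = 54. G_2 = 53.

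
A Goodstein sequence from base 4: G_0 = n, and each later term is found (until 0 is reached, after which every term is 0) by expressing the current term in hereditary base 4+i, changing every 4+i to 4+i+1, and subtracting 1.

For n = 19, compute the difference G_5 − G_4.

6

G_0=19  [base 4] 4^2 + 3  →[4↦5]→  5^2 + 3 = 28  −1 ⇒ G_1=27
G_1=27  [base 5] 5^2 + 2  →[5↦6]→  6^2 + 2 = 38  −1 ⇒ G_2=37
G_2=37  [base 6] 6^2 + 1  →[6↦7]→  7^2 + 1 = 50  −1 ⇒ G_3=49
G_3=49  [base 7] 7^2  →[7↦8]→  8^2 = 64  −1 ⇒ G_4=63
G_4=63  [base 8] 7·8 + 7  →[8↦9]→  7·9 + 7 = 70  −1 ⇒ G_5=69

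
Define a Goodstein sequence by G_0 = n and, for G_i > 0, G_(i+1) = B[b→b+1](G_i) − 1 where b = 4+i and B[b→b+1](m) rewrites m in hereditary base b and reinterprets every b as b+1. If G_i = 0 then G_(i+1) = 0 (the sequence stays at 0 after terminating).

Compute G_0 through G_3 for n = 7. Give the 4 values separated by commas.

[0] 7 ≡ 4 + 3 (base 4). Lift 5: 8. −1: 7.
[1] 7 ≡ 5 + 2 (base 5). Lift 6: 8. −1: 7.
[2] 7 ≡ 6 + 1 (base 6). Lift 7: 8. −1: 7.

7, 7, 7, 7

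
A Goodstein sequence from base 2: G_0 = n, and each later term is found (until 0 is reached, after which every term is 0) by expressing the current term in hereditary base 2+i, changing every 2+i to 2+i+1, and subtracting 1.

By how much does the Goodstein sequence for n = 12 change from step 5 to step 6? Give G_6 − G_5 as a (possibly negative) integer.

128452957

base 2: 12 = 2^(2 + 1) + 2^2; at 3: 3^(3 + 1) + 3^3 = 108; next = 107
base 3: 107 = 3^(3 + 1) + 2·3^2 + 2·3 + 2; at 4: 4^(4 + 1) + 2·4^2 + 2·4 + 2 = 1066; next = 1065
base 4: 1065 = 4^(4 + 1) + 2·4^2 + 2·4 + 1; at 5: 5^(5 + 1) + 2·5^2 + 2·5 + 1 = 15686; next = 15685
base 5: 15685 = 5^(5 + 1) + 2·5^2 + 2·5; at 6: 6^(6 + 1) + 2·6^2 + 2·6 = 280020; next = 280019
base 6: 280019 = 6^(6 + 1) + 2·6^2 + 6 + 5; at 7: 7^(7 + 1) + 2·7^2 + 7 + 5 = 5764911; next = 5764910
base 7: 5764910 = 7^(7 + 1) + 2·7^2 + 7 + 4; at 8: 8^(8 + 1) + 2·8^2 + 8 + 4 = 134217868; next = 134217867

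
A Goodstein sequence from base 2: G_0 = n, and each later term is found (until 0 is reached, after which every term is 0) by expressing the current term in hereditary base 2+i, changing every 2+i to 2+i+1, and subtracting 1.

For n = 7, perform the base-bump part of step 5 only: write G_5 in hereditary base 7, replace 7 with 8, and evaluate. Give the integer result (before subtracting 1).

step 0: 7 = 2^2 + 2 + 1; sub 3 for 2: 3^3 + 3 + 1; = 31; G_1 = 31−1 = 30
step 1: 30 = 3^3 + 3; sub 4 for 3: 4^4 + 4; = 260; G_2 = 260−1 = 259
step 2: 259 = 4^4 + 3; sub 5 for 4: 5^5 + 3; = 3128; G_3 = 3128−1 = 3127
step 3: 3127 = 5^5 + 2; sub 6 for 5: 6^6 + 2; = 46658; G_4 = 46658−1 = 46657
step 4: 46657 = 6^6 + 1; sub 7 for 6: 7^7 + 1; = 823544; G_5 = 823544−1 = 823543

16777216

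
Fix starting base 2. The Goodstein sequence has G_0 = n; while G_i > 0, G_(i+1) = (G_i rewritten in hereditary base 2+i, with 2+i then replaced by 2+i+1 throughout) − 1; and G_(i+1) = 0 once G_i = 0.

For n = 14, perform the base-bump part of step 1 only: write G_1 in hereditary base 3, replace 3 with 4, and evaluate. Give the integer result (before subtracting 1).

G_0=14  [base 2] 2^(2 + 1) + 2^2 + 2  →[2↦3]→  3^(3 + 1) + 3^3 + 3 = 111  −1 ⇒ G_1=110
G_1=110  [base 3] 3^(3 + 1) + 3^3 + 2  →[3↦4]→  4^(4 + 1) + 4^4 + 2 = 1282  −1 ⇒ G_2=1281

1282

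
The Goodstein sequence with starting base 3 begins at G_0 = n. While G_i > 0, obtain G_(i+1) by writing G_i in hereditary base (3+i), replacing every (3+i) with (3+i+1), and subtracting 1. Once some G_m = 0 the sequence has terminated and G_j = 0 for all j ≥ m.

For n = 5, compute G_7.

[0] 5 ≡ 3 + 2 (base 3). Lift 4: 6. −1: 5.
[1] 5 ≡ 4 + 1 (base 4). Lift 5: 6. −1: 5.
[2] 5 ≡ 5 (base 5). Lift 6: 6. −1: 5.
[3] 5 ≡ 5 (base 6). Lift 7: 5. −1: 4.
[4] 4 ≡ 4 (base 7). Lift 8: 4. −1: 3.
[5] 3 ≡ 3 (base 8). Lift 9: 3. −1: 2.
[6] 2 ≡ 2 (base 9). Lift 10: 2. −1: 1.

1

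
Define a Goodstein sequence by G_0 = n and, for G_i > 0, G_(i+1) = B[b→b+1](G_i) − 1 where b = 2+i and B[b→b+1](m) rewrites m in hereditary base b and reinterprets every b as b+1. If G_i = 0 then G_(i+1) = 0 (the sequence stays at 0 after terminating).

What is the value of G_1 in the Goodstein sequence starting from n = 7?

30

G_0=7  [base 2] 2^2 + 2 + 1  →[2↦3]→  3^3 + 3 + 1 = 31  −1 ⇒ G_1=30
G_1=30  [base 3] 3^3 + 3  →[3↦4]→  4^4 + 4 = 260  −1 ⇒ G_2=259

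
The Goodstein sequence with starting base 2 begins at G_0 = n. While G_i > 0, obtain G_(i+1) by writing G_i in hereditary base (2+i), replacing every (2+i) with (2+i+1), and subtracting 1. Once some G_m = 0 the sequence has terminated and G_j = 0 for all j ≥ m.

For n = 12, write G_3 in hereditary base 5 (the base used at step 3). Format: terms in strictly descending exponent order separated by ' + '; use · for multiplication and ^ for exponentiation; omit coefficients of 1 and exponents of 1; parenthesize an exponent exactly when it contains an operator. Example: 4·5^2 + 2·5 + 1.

G_0=12  [base 2] 2^(2 + 1) + 2^2  →[2↦3]→  3^(3 + 1) + 3^3 = 108  −1 ⇒ G_1=107
G_1=107  [base 3] 3^(3 + 1) + 2·3^2 + 2·3 + 2  →[3↦4]→  4^(4 + 1) + 2·4^2 + 2·4 + 2 = 1066  −1 ⇒ G_2=1065
G_2=1065  [base 4] 4^(4 + 1) + 2·4^2 + 2·4 + 1  →[4↦5]→  5^(5 + 1) + 2·5^2 + 2·5 + 1 = 15686  −1 ⇒ G_3=15685
G_3=15685  [base 5] 5^(5 + 1) + 2·5^2 + 2·5  →[5↦6]→  6^(6 + 1) + 2·6^2 + 2·6 = 280020  −1 ⇒ G_4=280019

5^(5 + 1) + 2·5^2 + 2·5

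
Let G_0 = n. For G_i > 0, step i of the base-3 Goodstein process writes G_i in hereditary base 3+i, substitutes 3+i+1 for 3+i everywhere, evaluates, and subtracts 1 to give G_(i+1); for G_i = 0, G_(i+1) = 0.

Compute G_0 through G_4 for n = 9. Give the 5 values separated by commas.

9, 15, 17, 19, 21

[0] 9 ≡ 3^2 (base 3). Lift 4: 16. −1: 15.
[1] 15 ≡ 3·4 + 3 (base 4). Lift 5: 18. −1: 17.
[2] 17 ≡ 3·5 + 2 (base 5). Lift 6: 20. −1: 19.
[3] 19 ≡ 3·6 + 1 (base 6). Lift 7: 22. −1: 21.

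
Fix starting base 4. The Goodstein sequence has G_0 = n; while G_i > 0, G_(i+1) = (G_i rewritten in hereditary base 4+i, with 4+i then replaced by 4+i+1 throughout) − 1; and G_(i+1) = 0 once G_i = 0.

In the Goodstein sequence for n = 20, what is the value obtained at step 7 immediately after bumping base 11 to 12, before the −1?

step 0: 20 = 4^2 + 4; sub 5 for 4: 5^2 + 5; = 30; G_1 = 30−1 = 29
step 1: 29 = 5^2 + 4; sub 6 for 5: 6^2 + 4; = 40; G_2 = 40−1 = 39
step 2: 39 = 6^2 + 3; sub 7 for 6: 7^2 + 3; = 52; G_3 = 52−1 = 51
step 3: 51 = 7^2 + 2; sub 8 for 7: 8^2 + 2; = 66; G_4 = 66−1 = 65
step 4: 65 = 8^2 + 1; sub 9 for 8: 9^2 + 1; = 82; G_5 = 82−1 = 81
step 5: 81 = 9^2; sub 10 for 9: 10^2; = 100; G_6 = 100−1 = 99
step 6: 99 = 9·10 + 9; sub 11 for 10: 9·11 + 9; = 108; G_7 = 108−1 = 107

116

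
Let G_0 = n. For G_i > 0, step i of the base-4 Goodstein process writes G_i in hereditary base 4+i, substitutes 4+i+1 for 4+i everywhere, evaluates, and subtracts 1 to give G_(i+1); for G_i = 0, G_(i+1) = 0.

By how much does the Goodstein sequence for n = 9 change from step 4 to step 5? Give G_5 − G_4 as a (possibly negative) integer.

0

[0] 9 ≡ 2·4 + 1 (base 4). Lift 5: 11. −1: 10.
[1] 10 ≡ 2·5 (base 5). Lift 6: 12. −1: 11.
[2] 11 ≡ 6 + 5 (base 6). Lift 7: 12. −1: 11.
[3] 11 ≡ 7 + 4 (base 7). Lift 8: 12. −1: 11.
[4] 11 ≡ 8 + 3 (base 8). Lift 9: 12. −1: 11.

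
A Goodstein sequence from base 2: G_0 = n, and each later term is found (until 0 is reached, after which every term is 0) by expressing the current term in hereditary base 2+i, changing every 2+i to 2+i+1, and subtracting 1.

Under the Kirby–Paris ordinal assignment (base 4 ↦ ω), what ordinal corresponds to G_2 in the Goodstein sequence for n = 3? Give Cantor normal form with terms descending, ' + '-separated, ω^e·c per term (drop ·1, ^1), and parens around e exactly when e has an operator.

G_0=3  [base 2] 2 + 1  →[2↦3]→  3 + 1 = 4  −1 ⇒ G_1=3
G_1=3  [base 3] 3  →[3↦4]→  4 = 4  −1 ⇒ G_2=3
G_2=3  [base 4] 3  →[4↦5]→  3 = 3  −1 ⇒ G_3=2

3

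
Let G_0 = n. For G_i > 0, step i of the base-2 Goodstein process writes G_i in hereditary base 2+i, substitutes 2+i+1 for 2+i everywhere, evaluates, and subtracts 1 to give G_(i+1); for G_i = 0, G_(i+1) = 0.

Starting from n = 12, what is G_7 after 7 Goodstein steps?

3486784574

step 0: 12 = 2^(2 + 1) + 2^2; sub 3 for 2: 3^(3 + 1) + 3^3; = 108; G_1 = 108−1 = 107
step 1: 107 = 3^(3 + 1) + 2·3^2 + 2·3 + 2; sub 4 for 3: 4^(4 + 1) + 2·4^2 + 2·4 + 2; = 1066; G_2 = 1066−1 = 1065
step 2: 1065 = 4^(4 + 1) + 2·4^2 + 2·4 + 1; sub 5 for 4: 5^(5 + 1) + 2·5^2 + 2·5 + 1; = 15686; G_3 = 15686−1 = 15685
step 3: 15685 = 5^(5 + 1) + 2·5^2 + 2·5; sub 6 for 5: 6^(6 + 1) + 2·6^2 + 2·6; = 280020; G_4 = 280020−1 = 280019
step 4: 280019 = 6^(6 + 1) + 2·6^2 + 6 + 5; sub 7 for 6: 7^(7 + 1) + 2·7^2 + 7 + 5; = 5764911; G_5 = 5764911−1 = 5764910
step 5: 5764910 = 7^(7 + 1) + 2·7^2 + 7 + 4; sub 8 for 7: 8^(8 + 1) + 2·8^2 + 8 + 4; = 134217868; G_6 = 134217868−1 = 134217867
step 6: 134217867 = 8^(8 + 1) + 2·8^2 + 8 + 3; sub 9 for 8: 9^(9 + 1) + 2·9^2 + 9 + 3; = 3486784575; G_7 = 3486784575−1 = 3486784574
step 7: 3486784574 = 9^(9 + 1) + 2·9^2 + 9 + 2; sub 10 for 9: 10^(10 + 1) + 2·10^2 + 10 + 2; = 100000000212; G_8 = 100000000212−1 = 100000000211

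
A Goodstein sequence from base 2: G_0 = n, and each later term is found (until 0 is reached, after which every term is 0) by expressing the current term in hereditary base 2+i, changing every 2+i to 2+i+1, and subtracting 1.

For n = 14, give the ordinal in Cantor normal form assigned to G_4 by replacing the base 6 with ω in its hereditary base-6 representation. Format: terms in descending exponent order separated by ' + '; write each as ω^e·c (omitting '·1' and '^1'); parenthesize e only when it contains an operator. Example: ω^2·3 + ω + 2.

ω^(ω + 1) + ω^5·5 + ω^4·5 + ω^3·5 + ω^2·5 + ω·5 + 5

G_0 = 14. HB_2(14) = 2^(2 + 1) + 2^2 + 2. Bump = 111. G_1 = 110.
G_1 = 110. HB_3(110) = 3^(3 + 1) + 3^3 + 2. Bump = 1282. G_2 = 1281.
G_2 = 1281. HB_4(1281) = 4^(4 + 1) + 4^4 + 1. Bump = 18751. G_3 = 18750.
G_3 = 18750. HB_5(18750) = 5^(5 + 1) + 5^5. Bump = 326592. G_4 = 326591.
G_4 = 326591. HB_6(326591) = 6^(6 + 1) + 5·6^5 + 5·6^4 + 5·6^3 + 5·6^2 + 5·6 + 5. Bump = 5862841. G_5 = 5862840.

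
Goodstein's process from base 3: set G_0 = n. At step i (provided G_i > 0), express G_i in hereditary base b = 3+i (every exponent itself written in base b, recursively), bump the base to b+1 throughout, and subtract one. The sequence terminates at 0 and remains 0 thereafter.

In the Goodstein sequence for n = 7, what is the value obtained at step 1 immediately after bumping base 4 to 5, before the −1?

10

i=0: 7 = 2·3 + 1 (b=3); 3→4: 2·4 + 1 = 9; 9−1 = 8
i=1: 8 = 2·4 (b=4); 4→5: 2·5 = 10; 10−1 = 9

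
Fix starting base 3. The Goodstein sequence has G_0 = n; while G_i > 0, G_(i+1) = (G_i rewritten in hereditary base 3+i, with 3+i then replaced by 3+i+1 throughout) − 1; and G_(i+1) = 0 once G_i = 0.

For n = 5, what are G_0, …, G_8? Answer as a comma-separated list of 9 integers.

G_0=5  [base 3] 3 + 2  →[3↦4]→  4 + 2 = 6  −1 ⇒ G_1=5
G_1=5  [base 4] 4 + 1  →[4↦5]→  5 + 1 = 6  −1 ⇒ G_2=5
G_2=5  [base 5] 5  →[5↦6]→  6 = 6  −1 ⇒ G_3=5
G_3=5  [base 6] 5  →[6↦7]→  5 = 5  −1 ⇒ G_4=4
G_4=4  [base 7] 4  →[7↦8]→  4 = 4  −1 ⇒ G_5=3
G_5=3  [base 8] 3  →[8↦9]→  3 = 3  −1 ⇒ G_6=2
G_6=2  [base 9] 2  →[9↦10]→  2 = 2  −1 ⇒ G_7=1
G_7=1  [base 10] 1  →[10↦11]→  1 = 1  −1 ⇒ G_8=0

5, 5, 5, 5, 4, 3, 2, 1, 0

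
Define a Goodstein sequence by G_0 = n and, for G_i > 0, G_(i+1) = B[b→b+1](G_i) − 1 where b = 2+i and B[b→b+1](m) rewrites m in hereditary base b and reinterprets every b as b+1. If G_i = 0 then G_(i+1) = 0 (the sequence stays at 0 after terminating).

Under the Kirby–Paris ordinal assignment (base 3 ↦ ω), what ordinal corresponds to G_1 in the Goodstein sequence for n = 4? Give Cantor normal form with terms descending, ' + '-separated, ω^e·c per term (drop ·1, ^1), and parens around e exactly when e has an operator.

ω^2·2 + ω·2 + 2

i=0: 4 = 2^2 (b=2); 2→3: 3^3 = 27; 27−1 = 26
i=1: 26 = 2·3^2 + 2·3 + 2 (b=3); 3→4: 2·4^2 + 2·4 + 2 = 42; 42−1 = 41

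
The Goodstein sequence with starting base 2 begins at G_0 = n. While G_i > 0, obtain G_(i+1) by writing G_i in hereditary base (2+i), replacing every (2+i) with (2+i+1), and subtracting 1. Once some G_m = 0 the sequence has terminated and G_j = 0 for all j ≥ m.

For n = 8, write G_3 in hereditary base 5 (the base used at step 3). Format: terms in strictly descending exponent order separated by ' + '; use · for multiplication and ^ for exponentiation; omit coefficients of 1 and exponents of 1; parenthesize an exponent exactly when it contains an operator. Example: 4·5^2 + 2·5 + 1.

step 0: 8 = 2^(2 + 1); sub 3 for 2: 3^(3 + 1); = 81; G_1 = 81−1 = 80
step 1: 80 = 2·3^3 + 2·3^2 + 2·3 + 2; sub 4 for 3: 2·4^4 + 2·4^2 + 2·4 + 2; = 554; G_2 = 554−1 = 553
step 2: 553 = 2·4^4 + 2·4^2 + 2·4 + 1; sub 5 for 4: 2·5^5 + 2·5^2 + 2·5 + 1; = 6311; G_3 = 6311−1 = 6310
step 3: 6310 = 2·5^5 + 2·5^2 + 2·5; sub 6 for 5: 2·6^6 + 2·6^2 + 2·6; = 93396; G_4 = 93396−1 = 93395

2·5^5 + 2·5^2 + 2·5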